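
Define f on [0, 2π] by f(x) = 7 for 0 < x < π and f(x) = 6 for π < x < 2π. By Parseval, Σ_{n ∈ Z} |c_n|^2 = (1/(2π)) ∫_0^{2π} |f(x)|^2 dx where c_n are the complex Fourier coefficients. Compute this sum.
Σ |c_n|^2 = 85/2

Parseval equates the L^2 energy of f (normalised by 1/(2π)) with the ℓ^2 sum of its Fourier coefficients: (1/(2π)) ∫_0^{2π} |f|^2 = Σ |c_n|^2.
Compute the left side: (1/(2π)) [∫_0^π 7^2 dx + ∫_π^{2π} 6^2 dx] = (1/(2π)) · (49π + 36π) = (49 + 36)/2 = 85/2.
So Σ_{n ∈ Z} |c_n|^2 = 85/2.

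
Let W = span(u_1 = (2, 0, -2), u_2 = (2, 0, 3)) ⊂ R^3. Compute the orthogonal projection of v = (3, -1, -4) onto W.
proj_W(v) = (3, 0, -4)

Set up U = [u_1 | ... | u_2] ∈ R^(3×2). The projector onto W = col(U) is P = U (U^T U)^(-1) U^T.
Compute U^T U =
  [8, -2]
  [-2, 13],
and U^T v = (14, -6).
Solve U^T U · c = U^T v for the coefficients: c = (17/10, -1/5). The projection is proj_W(v) = U c.
Check: (v - proj_W(v)) · u_1 = 0  (should be 0).
Check: (v - proj_W(v)) · u_2 = 0  (should be 0).
Result: proj_W(v) = (3, 0, -4).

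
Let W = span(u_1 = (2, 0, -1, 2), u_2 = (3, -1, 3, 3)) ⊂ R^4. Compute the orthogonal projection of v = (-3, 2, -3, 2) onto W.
proj_W(v) = (-97/171, 15/19, -559/171, -97/171)

Set up U = [u_1 | ... | u_2] ∈ R^(4×2). The projector onto W = col(U) is P = U (U^T U)^(-1) U^T.
Compute U^T U =
  [9, 9]
  [9, 28],
and U^T v = (1, -14).
Solve U^T U · c = U^T v for the coefficients: c = (154/171, -15/19). The projection is proj_W(v) = U c.
Check: (v - proj_W(v)) · u_1 = 0  (should be 0).
Check: (v - proj_W(v)) · u_2 = 0  (should be 0).
Result: proj_W(v) = (-97/171, 15/19, -559/171, -97/171).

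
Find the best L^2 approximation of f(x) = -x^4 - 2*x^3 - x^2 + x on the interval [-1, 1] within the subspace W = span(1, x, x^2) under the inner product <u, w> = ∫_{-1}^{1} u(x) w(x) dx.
g(x) = -13*x^2/7 - x/5 + 3/35

The best approximation g ∈ W is the orthogonal projection of f onto W. Writing g = a_0 + a_1 x + a_2 x^2, the coefficients solve the normal equations G · a = b where
  G_{ij} = <φ_i, φ_j> and b_i = <f, φ_i>, with φ_0 = 1, φ_1 = x, φ_2 = x^2.
G =
  [2, 0, 2/3]
  [0, 2/3, 0]
  [2/3, 0, 2/5],
b = (-16/15, -2/15, -24/35).
Solving gives a_0 = 3/35, a_1 = -1/5, a_2 = -13/7, so
  g(x) = -13*x^2/7 - x/5 + 3/35.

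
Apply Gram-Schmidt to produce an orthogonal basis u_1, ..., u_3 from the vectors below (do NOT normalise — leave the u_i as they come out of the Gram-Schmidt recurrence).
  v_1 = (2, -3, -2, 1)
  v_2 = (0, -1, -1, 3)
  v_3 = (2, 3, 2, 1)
Orthogonal basis:
  u_1 = (2, -3, -2, 1)
  u_2 = (-8/9, 1/3, -1/9, 23/9)
  u_3 = (206/67, 107/67, 76/67, 61/67)

Apply the Gram-Schmidt recurrence
  u_1 = v_1
  u_i = v_i − Σ_{j<i} ((v_i · u_j) / (u_j · u_j)) · u_j.

Step by step this gives:
  u_1 = (2, -3, -2, 1)
  u_2 = (-8/9, 1/3, -1/9, 23/9)
  u_3 = (206/67, 107/67, 76/67, 61/67)

Orthogonality check:
  u_2 · u_1 = 0 (should be 0)
  u_3 · u_1 = 0 (should be 0)
  u_3 · u_2 = 0 (should be 0)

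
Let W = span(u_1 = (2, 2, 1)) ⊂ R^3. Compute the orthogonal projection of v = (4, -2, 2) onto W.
proj_W(v) = (4/3, 4/3, 2/3)

Set up U = [u_1 | ... | u_1] ∈ R^(3×1). The projector onto W = col(U) is P = U (U^T U)^(-1) U^T.
Compute U^T U =
  [9],
and U^T v = (6).
Solve U^T U · c = U^T v for the coefficients: c = (2/3). The projection is proj_W(v) = U c.
Check: (v - proj_W(v)) · u_1 = 0  (should be 0).
Result: proj_W(v) = (4/3, 4/3, 2/3).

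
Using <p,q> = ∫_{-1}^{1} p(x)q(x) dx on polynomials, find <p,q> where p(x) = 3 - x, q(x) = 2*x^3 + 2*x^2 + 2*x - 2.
<p,q> = -152/15

Expand the product: p(x)·q(x) = -2*x^4 + 4*x^3 + 4*x^2 + 8*x - 6.
∫_{-1}^{1} of each monomial x^k gives [2/(k+1) if k even, 0 if k odd]. Integrating term-by-term (or equivalently evaluating the antiderivative F(x) = -2*x^5/5 + x^4 + 4*x^3/3 + 4*x^2 - 6*x at the endpoints):
  F(1) − F(−1) = -1/15 − (151/15) = -152/15.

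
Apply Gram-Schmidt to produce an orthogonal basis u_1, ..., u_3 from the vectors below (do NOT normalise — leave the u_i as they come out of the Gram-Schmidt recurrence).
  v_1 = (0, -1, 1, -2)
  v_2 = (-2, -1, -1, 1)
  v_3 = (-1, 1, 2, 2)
Orthogonal basis:
  u_1 = (0, -1, 1, -2)
  u_2 = (-2, -4/3, -2/3, 1/3)
  u_3 = (-1, 1/2, 5/2, 1)

Apply the Gram-Schmidt recurrence
  u_1 = v_1
  u_i = v_i − Σ_{j<i} ((v_i · u_j) / (u_j · u_j)) · u_j.

Step by step this gives:
  u_1 = (0, -1, 1, -2)
  u_2 = (-2, -4/3, -2/3, 1/3)
  u_3 = (-1, 1/2, 5/2, 1)

Orthogonality check:
  u_2 · u_1 = 0 (should be 0)
  u_3 · u_1 = 0 (should be 0)
  u_3 · u_2 = 0 (should be 0)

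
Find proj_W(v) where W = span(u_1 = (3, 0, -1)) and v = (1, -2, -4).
proj_W(v) = (21/10, 0, -7/10)

Set up U = [u_1 | ... | u_1] ∈ R^(3×1). The projector onto W = col(U) is P = U (U^T U)^(-1) U^T.
Compute U^T U =
  [10],
and U^T v = (7).
Solve U^T U · c = U^T v for the coefficients: c = (7/10). The projection is proj_W(v) = U c.
Check: (v - proj_W(v)) · u_1 = 0  (should be 0).
Result: proj_W(v) = (21/10, 0, -7/10).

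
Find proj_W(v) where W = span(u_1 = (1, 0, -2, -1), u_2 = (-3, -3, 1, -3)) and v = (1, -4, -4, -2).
proj_W(v) = (33/82, -66/41, -143/41, -297/82)

Set up U = [u_1 | ... | u_2] ∈ R^(4×2). The projector onto W = col(U) is P = U (U^T U)^(-1) U^T.
Compute U^T U =
  [6, -2]
  [-2, 28],
and U^T v = (11, 11).
Solve U^T U · c = U^T v for the coefficients: c = (165/82, 22/41). The projection is proj_W(v) = U c.
Check: (v - proj_W(v)) · u_1 = 0  (should be 0).
Check: (v - proj_W(v)) · u_2 = 0  (should be 0).
Result: proj_W(v) = (33/82, -66/41, -143/41, -297/82).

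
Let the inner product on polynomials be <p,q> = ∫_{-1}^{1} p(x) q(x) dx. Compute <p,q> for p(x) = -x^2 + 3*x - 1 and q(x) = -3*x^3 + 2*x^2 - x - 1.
<p,q> = -76/15

Expand the product: p(x)·q(x) = 3*x^5 - 11*x^4 + 10*x^3 - 4*x^2 - 2*x + 1.
∫_{-1}^{1} of each monomial x^k gives [2/(k+1) if k even, 0 if k odd]. Integrating term-by-term (or equivalently evaluating the antiderivative F(x) = x^6/2 - 11*x^5/5 + 5*x^4/2 - 4*x^3/3 - x^2 + x at the endpoints):
  F(1) − F(−1) = -8/15 − (68/15) = -76/15.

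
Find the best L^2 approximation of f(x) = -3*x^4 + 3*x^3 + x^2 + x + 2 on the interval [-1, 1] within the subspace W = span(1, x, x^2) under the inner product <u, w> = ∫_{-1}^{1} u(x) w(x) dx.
g(x) = -11*x^2/7 + 14*x/5 + 79/35

The best approximation g ∈ W is the orthogonal projection of f onto W. Writing g = a_0 + a_1 x + a_2 x^2, the coefficients solve the normal equations G · a = b where
  G_{ij} = <φ_i, φ_j> and b_i = <f, φ_i>, with φ_0 = 1, φ_1 = x, φ_2 = x^2.
G =
  [2, 0, 2/3]
  [0, 2/3, 0]
  [2/3, 0, 2/5],
b = (52/15, 28/15, 92/105).
Solving gives a_0 = 79/35, a_1 = 14/5, a_2 = -11/7, so
  g(x) = -11*x^2/7 + 14*x/5 + 79/35.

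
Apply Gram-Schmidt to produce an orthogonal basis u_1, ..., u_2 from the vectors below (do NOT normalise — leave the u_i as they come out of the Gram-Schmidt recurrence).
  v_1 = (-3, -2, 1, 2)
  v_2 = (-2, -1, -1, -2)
Orthogonal basis:
  u_1 = (-3, -2, 1, 2)
  u_2 = (-3/2, -2/3, -7/6, -7/3)

Apply the Gram-Schmidt recurrence
  u_1 = v_1
  u_i = v_i − Σ_{j<i} ((v_i · u_j) / (u_j · u_j)) · u_j.

Step by step this gives:
  u_1 = (-3, -2, 1, 2)
  u_2 = (-3/2, -2/3, -7/6, -7/3)

Orthogonality check:
  u_2 · u_1 = 0 (should be 0)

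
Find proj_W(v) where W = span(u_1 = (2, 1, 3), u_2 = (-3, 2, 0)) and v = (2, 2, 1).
proj_W(v) = (97/83, 125/166, 327/166)

Set up U = [u_1 | ... | u_2] ∈ R^(3×2). The projector onto W = col(U) is P = U (U^T U)^(-1) U^T.
Compute U^T U =
  [14, -4]
  [-4, 13],
and U^T v = (9, -2).
Solve U^T U · c = U^T v for the coefficients: c = (109/166, 4/83). The projection is proj_W(v) = U c.
Check: (v - proj_W(v)) · u_1 = 0  (should be 0).
Check: (v - proj_W(v)) · u_2 = 0  (should be 0).
Result: proj_W(v) = (97/83, 125/166, 327/166).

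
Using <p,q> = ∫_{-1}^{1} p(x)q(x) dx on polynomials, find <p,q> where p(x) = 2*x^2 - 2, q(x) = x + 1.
<p,q> = -8/3

Expand the product: p(x)·q(x) = 2*x^3 + 2*x^2 - 2*x - 2.
∫_{-1}^{1} of each monomial x^k gives [2/(k+1) if k even, 0 if k odd]. Integrating term-by-term (or equivalently evaluating the antiderivative F(x) = x^4/2 + 2*x^3/3 - x^2 - 2*x at the endpoints):
  F(1) − F(−1) = -11/6 − (5/6) = -8/3.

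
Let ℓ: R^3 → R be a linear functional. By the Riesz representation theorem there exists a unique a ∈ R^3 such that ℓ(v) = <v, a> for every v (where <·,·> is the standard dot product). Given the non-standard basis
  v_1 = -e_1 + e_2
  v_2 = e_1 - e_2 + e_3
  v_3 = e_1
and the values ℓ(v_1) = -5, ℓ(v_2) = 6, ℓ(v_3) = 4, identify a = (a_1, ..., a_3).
a = (4, -1, 1)

Write a = (a_1, ..., a_3) in the standard basis. For each basis vector v_i, ℓ(v_i) = <v_i, a> is a linear equation in the a_j's. Collect the n equations into a matrix system V a = ℓ, where row i of V is v_i (expressed in the standard basis). Since V is invertible (lower-triangular with 1s on the diagonal, up to permutation), solve by back-substitution:
  V =
[[-1, 1, 0],
 [1, -1, 1],
 [1, 0, 0]]
  V a = (-5, 6, 4)
Solving gives a = (4, -1, 1).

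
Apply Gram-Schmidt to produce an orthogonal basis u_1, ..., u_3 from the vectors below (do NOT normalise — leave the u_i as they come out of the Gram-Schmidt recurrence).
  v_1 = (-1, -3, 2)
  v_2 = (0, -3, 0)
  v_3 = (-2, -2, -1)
Orthogonal basis:
  u_1 = (-1, -3, 2)
  u_2 = (9/14, -15/14, -9/7)
  u_3 = (-2, 0, -1)

Apply the Gram-Schmidt recurrence
  u_1 = v_1
  u_i = v_i − Σ_{j<i} ((v_i · u_j) / (u_j · u_j)) · u_j.

Step by step this gives:
  u_1 = (-1, -3, 2)
  u_2 = (9/14, -15/14, -9/7)
  u_3 = (-2, 0, -1)

Orthogonality check:
  u_2 · u_1 = 0 (should be 0)
  u_3 · u_1 = 0 (should be 0)
  u_3 · u_2 = 0 (should be 0)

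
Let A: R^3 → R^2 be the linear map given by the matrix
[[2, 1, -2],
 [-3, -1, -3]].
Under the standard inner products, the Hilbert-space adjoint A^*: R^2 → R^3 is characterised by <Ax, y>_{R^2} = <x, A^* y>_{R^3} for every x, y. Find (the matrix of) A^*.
A^* = A^T =
[[2, -3],
 [1, -1],
 [-2, -3]]

For real matrices with standard dot products, the defining identity <Ax, y> = <x, A^* y> gives (Ax)^T y = x^T (A^*) y, i.e. x^T A^T y = x^T (A^*) y. Since this holds for all x, y, we must have A^* = A^T. Therefore
A^* =
[[2, -3],
 [1, -1],
 [-2, -3]].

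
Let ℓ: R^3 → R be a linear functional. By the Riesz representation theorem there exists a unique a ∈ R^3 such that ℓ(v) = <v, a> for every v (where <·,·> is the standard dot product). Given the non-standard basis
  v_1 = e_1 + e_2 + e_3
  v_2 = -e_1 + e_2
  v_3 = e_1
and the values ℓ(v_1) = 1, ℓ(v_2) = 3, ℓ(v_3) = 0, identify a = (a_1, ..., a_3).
a = (0, 3, -2)

Write a = (a_1, ..., a_3) in the standard basis. For each basis vector v_i, ℓ(v_i) = <v_i, a> is a linear equation in the a_j's. Collect the n equations into a matrix system V a = ℓ, where row i of V is v_i (expressed in the standard basis). Since V is invertible (lower-triangular with 1s on the diagonal, up to permutation), solve by back-substitution:
  V =
[[1, 1, 1],
 [-1, 1, 0],
 [1, 0, 0]]
  V a = (1, 3, 0)
Solving gives a = (0, 3, -2).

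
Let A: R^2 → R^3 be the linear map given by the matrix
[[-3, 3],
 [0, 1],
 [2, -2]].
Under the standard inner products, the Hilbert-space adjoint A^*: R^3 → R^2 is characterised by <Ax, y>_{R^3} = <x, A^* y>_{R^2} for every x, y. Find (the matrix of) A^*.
A^* = A^T =
[[-3, 0, 2],
 [3, 1, -2]]

For real matrices with standard dot products, the defining identity <Ax, y> = <x, A^* y> gives (Ax)^T y = x^T (A^*) y, i.e. x^T A^T y = x^T (A^*) y. Since this holds for all x, y, we must have A^* = A^T. Therefore
A^* =
[[-3, 0, 2],
 [3, 1, -2]].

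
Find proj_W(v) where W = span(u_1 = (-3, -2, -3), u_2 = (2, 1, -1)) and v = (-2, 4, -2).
proj_W(v) = (26/107, -4/107, -166/107)

Set up U = [u_1 | ... | u_2] ∈ R^(3×2). The projector onto W = col(U) is P = U (U^T U)^(-1) U^T.
Compute U^T U =
  [22, -5]
  [-5, 6],
and U^T v = (4, 2).
Solve U^T U · c = U^T v for the coefficients: c = (34/107, 64/107). The projection is proj_W(v) = U c.
Check: (v - proj_W(v)) · u_1 = 0  (should be 0).
Check: (v - proj_W(v)) · u_2 = 0  (should be 0).
Result: proj_W(v) = (26/107, -4/107, -166/107).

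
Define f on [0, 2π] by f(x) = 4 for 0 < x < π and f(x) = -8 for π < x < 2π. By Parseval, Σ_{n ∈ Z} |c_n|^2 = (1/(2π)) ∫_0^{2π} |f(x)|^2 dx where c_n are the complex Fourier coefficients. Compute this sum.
Σ |c_n|^2 = 40

Parseval equates the L^2 energy of f (normalised by 1/(2π)) with the ℓ^2 sum of its Fourier coefficients: (1/(2π)) ∫_0^{2π} |f|^2 = Σ |c_n|^2.
Compute the left side: (1/(2π)) [∫_0^π 4^2 dx + ∫_π^{2π} (-8)^2 dx] = (1/(2π)) · (16π + 64π) = (16 + 64)/2 = 40.
So Σ_{n ∈ Z} |c_n|^2 = 40.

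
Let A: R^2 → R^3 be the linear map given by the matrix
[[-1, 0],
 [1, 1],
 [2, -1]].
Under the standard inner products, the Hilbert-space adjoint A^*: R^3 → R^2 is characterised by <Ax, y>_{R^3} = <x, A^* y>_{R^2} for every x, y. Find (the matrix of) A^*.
A^* = A^T =
[[-1, 1, 2],
 [0, 1, -1]]

For real matrices with standard dot products, the defining identity <Ax, y> = <x, A^* y> gives (Ax)^T y = x^T (A^*) y, i.e. x^T A^T y = x^T (A^*) y. Since this holds for all x, y, we must have A^* = A^T. Therefore
A^* =
[[-1, 1, 2],
 [0, 1, -1]].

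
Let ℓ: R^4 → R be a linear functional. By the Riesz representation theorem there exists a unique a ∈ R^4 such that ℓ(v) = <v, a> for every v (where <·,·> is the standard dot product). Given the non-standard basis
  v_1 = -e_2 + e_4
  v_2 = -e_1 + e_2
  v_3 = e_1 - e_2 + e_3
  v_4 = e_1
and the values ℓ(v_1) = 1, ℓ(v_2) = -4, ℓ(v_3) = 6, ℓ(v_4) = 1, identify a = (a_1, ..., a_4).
a = (1, -3, 2, -2)

Write a = (a_1, ..., a_4) in the standard basis. For each basis vector v_i, ℓ(v_i) = <v_i, a> is a linear equation in the a_j's. Collect the n equations into a matrix system V a = ℓ, where row i of V is v_i (expressed in the standard basis). Since V is invertible (lower-triangular with 1s on the diagonal, up to permutation), solve by back-substitution:
  V =
[[0, -1, 0, 1],
 [-1, 1, 0, 0],
 [1, -1, 1, 0],
 [1, 0, 0, 0]]
  V a = (1, -4, 6, 1)
Solving gives a = (1, -3, 2, -2).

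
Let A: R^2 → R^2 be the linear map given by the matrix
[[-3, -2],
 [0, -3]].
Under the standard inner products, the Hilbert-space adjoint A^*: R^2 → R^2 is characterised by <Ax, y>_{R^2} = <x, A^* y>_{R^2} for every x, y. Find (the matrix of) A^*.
A^* = A^T =
[[-3, 0],
 [-2, -3]]

For real matrices with standard dot products, the defining identity <Ax, y> = <x, A^* y> gives (Ax)^T y = x^T (A^*) y, i.e. x^T A^T y = x^T (A^*) y. Since this holds for all x, y, we must have A^* = A^T. Therefore
A^* =
[[-3, 0],
 [-2, -3]].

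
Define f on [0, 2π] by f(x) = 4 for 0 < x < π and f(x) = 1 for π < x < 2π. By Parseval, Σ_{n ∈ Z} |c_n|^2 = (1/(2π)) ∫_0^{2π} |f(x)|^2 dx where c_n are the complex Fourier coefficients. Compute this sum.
Σ |c_n|^2 = 17/2

Parseval equates the L^2 energy of f (normalised by 1/(2π)) with the ℓ^2 sum of its Fourier coefficients: (1/(2π)) ∫_0^{2π} |f|^2 = Σ |c_n|^2.
Compute the left side: (1/(2π)) [∫_0^π 4^2 dx + ∫_π^{2π} 1^2 dx] = (1/(2π)) · (16π + 1π) = (16 + 1)/2 = 17/2.
So Σ_{n ∈ Z} |c_n|^2 = 17/2.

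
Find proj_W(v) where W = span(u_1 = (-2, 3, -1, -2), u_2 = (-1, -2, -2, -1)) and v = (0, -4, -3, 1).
proj_W(v) = (-7/90, -133/30, -179/90, -7/90)

Set up U = [u_1 | ... | u_2] ∈ R^(4×2). The projector onto W = col(U) is P = U (U^T U)^(-1) U^T.
Compute U^T U =
  [18, 0]
  [0, 10],
and U^T v = (-11, 13).
Solve U^T U · c = U^T v for the coefficients: c = (-11/18, 13/10). The projection is proj_W(v) = U c.
Check: (v - proj_W(v)) · u_1 = 0  (should be 0).
Check: (v - proj_W(v)) · u_2 = 0  (should be 0).
Result: proj_W(v) = (-7/90, -133/30, -179/90, -7/90).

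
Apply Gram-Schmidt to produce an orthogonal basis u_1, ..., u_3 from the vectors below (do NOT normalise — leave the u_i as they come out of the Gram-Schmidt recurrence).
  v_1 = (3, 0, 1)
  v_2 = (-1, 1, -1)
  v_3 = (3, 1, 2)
Orthogonal basis:
  u_1 = (3, 0, 1)
  u_2 = (1/5, 1, -3/5)
  u_3 = (-5/14, 5/7, 15/14)

Apply the Gram-Schmidt recurrence
  u_1 = v_1
  u_i = v_i − Σ_{j<i} ((v_i · u_j) / (u_j · u_j)) · u_j.

Step by step this gives:
  u_1 = (3, 0, 1)
  u_2 = (1/5, 1, -3/5)
  u_3 = (-5/14, 5/7, 15/14)

Orthogonality check:
  u_2 · u_1 = 0 (should be 0)
  u_3 · u_1 = 0 (should be 0)
  u_3 · u_2 = 0 (should be 0)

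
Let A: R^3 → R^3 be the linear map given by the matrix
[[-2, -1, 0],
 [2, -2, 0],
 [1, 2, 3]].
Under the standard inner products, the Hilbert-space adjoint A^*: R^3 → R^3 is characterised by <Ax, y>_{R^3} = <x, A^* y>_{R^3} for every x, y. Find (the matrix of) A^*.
A^* = A^T =
[[-2, 2, 1],
 [-1, -2, 2],
 [0, 0, 3]]

For real matrices with standard dot products, the defining identity <Ax, y> = <x, A^* y> gives (Ax)^T y = x^T (A^*) y, i.e. x^T A^T y = x^T (A^*) y. Since this holds for all x, y, we must have A^* = A^T. Therefore
A^* =
[[-2, 2, 1],
 [-1, -2, 2],
 [0, 0, 3]].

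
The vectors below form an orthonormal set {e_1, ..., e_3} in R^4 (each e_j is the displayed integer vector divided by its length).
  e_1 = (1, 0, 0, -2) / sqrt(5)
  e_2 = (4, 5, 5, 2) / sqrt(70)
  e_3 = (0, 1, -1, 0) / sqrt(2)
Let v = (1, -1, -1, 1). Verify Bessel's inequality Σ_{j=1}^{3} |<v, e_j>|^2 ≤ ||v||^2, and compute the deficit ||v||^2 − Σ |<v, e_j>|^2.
Σ |<v, e_j>|^2 = 3/7; ||v||^2 = 4; deficit = 25/7

Write each e_j = u_j / sqrt(<u_j, u_j>) where u_j is the displayed integer vector. Then <v, e_j> = <v, u_j> / sqrt(<u_j, u_j>), so |<v, e_j>|^2 = <v, u_j>^2 / <u_j, u_j>.
Coefficients: <v, e_1> = -1/sqrt(5), <v, e_2> = -4/sqrt(70), <v, e_3> = 0/sqrt(2).
Square and sum: Σ |<v, e_j>|^2 = 3/7.
Compute ||v||^2 = v·v = 4.
Deficit = 4 − 3/7 = 25/7 ≥ 0, confirming Bessel's inequality. (The deficit equals ||v − Σ <v,e_j> e_j||^2, the squared distance from v to span{e_j}.)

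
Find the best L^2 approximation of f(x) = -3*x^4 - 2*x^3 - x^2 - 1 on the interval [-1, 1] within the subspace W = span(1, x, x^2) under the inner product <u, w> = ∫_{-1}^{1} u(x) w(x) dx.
g(x) = -25*x^2/7 - 6*x/5 - 26/35

The best approximation g ∈ W is the orthogonal projection of f onto W. Writing g = a_0 + a_1 x + a_2 x^2, the coefficients solve the normal equations G · a = b where
  G_{ij} = <φ_i, φ_j> and b_i = <f, φ_i>, with φ_0 = 1, φ_1 = x, φ_2 = x^2.
G =
  [2, 0, 2/3]
  [0, 2/3, 0]
  [2/3, 0, 2/5],
b = (-58/15, -4/5, -202/105).
Solving gives a_0 = -26/35, a_1 = -6/5, a_2 = -25/7, so
  g(x) = -25*x^2/7 - 6*x/5 - 26/35.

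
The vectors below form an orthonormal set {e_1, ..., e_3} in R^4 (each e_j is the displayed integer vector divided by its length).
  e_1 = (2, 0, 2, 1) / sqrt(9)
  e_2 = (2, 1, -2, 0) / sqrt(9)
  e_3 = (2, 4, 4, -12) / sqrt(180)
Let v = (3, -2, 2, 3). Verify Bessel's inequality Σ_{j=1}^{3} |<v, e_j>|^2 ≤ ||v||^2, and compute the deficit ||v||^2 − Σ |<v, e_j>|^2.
Σ |<v, e_j>|^2 = 214/9; ||v||^2 = 26; deficit = 20/9

Write each e_j = u_j / sqrt(<u_j, u_j>) where u_j is the displayed integer vector. Then <v, e_j> = <v, u_j> / sqrt(<u_j, u_j>), so |<v, e_j>|^2 = <v, u_j>^2 / <u_j, u_j>.
Coefficients: <v, e_1> = 13/sqrt(9), <v, e_2> = 0/sqrt(9), <v, e_3> = -30/sqrt(180).
Square and sum: Σ |<v, e_j>|^2 = 214/9.
Compute ||v||^2 = v·v = 26.
Deficit = 26 − 214/9 = 20/9 ≥ 0, confirming Bessel's inequality. (The deficit equals ||v − Σ <v,e_j> e_j||^2, the squared distance from v to span{e_j}.)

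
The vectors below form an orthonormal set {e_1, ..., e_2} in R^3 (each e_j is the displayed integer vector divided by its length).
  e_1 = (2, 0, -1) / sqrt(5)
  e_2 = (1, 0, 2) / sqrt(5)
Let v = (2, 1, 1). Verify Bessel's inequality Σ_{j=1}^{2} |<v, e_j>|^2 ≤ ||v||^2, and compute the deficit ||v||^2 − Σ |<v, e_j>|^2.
Σ |<v, e_j>|^2 = 5; ||v||^2 = 6; deficit = 1

Write each e_j = u_j / sqrt(<u_j, u_j>) where u_j is the displayed integer vector. Then <v, e_j> = <v, u_j> / sqrt(<u_j, u_j>), so |<v, e_j>|^2 = <v, u_j>^2 / <u_j, u_j>.
Coefficients: <v, e_1> = 3/sqrt(5), <v, e_2> = 4/sqrt(5).
Square and sum: Σ |<v, e_j>|^2 = 5.
Compute ||v||^2 = v·v = 6.
Deficit = 6 − 5 = 1 ≥ 0, confirming Bessel's inequality. (The deficit equals ||v − Σ <v,e_j> e_j||^2, the squared distance from v to span{e_j}.)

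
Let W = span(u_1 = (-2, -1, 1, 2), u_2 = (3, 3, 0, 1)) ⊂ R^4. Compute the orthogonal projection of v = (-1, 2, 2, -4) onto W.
proj_W(v) = (86/141, -35/141, -121/141, -98/47)

Set up U = [u_1 | ... | u_2] ∈ R^(4×2). The projector onto W = col(U) is P = U (U^T U)^(-1) U^T.
Compute U^T U =
  [10, -7]
  [-7, 19],
and U^T v = (-6, -1).
Solve U^T U · c = U^T v for the coefficients: c = (-121/141, -52/141). The projection is proj_W(v) = U c.
Check: (v - proj_W(v)) · u_1 = 0  (should be 0).
Check: (v - proj_W(v)) · u_2 = 0  (should be 0).
Result: proj_W(v) = (86/141, -35/141, -121/141, -98/47).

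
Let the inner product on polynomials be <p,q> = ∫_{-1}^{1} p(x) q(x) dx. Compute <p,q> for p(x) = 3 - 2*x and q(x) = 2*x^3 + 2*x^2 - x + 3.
<p,q> = 326/15

Expand the product: p(x)·q(x) = -4*x^4 + 2*x^3 + 8*x^2 - 9*x + 9.
∫_{-1}^{1} of each monomial x^k gives [2/(k+1) if k even, 0 if k odd]. Integrating term-by-term (or equivalently evaluating the antiderivative F(x) = -4*x^5/5 + x^4/2 + 8*x^3/3 - 9*x^2/2 + 9*x at the endpoints):
  F(1) − F(−1) = 103/15 − (-223/15) = 326/15.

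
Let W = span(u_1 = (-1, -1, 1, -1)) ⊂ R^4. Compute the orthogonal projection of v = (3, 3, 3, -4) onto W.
proj_W(v) = (-1/4, -1/4, 1/4, -1/4)

Set up U = [u_1 | ... | u_1] ∈ R^(4×1). The projector onto W = col(U) is P = U (U^T U)^(-1) U^T.
Compute U^T U =
  [4],
and U^T v = (1).
Solve U^T U · c = U^T v for the coefficients: c = (1/4). The projection is proj_W(v) = U c.
Check: (v - proj_W(v)) · u_1 = 0  (should be 0).
Result: proj_W(v) = (-1/4, -1/4, 1/4, -1/4).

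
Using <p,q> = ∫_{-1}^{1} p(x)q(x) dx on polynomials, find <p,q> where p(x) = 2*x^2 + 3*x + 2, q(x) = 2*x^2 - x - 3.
<p,q> = -206/15

Expand the product: p(x)·q(x) = 4*x^4 + 4*x^3 - 5*x^2 - 11*x - 6.
∫_{-1}^{1} of each monomial x^k gives [2/(k+1) if k even, 0 if k odd]. Integrating term-by-term (or equivalently evaluating the antiderivative F(x) = 4*x^5/5 + x^4 - 5*x^3/3 - 11*x^2/2 - 6*x at the endpoints):
  F(1) − F(−1) = -341/30 − (71/30) = -206/15.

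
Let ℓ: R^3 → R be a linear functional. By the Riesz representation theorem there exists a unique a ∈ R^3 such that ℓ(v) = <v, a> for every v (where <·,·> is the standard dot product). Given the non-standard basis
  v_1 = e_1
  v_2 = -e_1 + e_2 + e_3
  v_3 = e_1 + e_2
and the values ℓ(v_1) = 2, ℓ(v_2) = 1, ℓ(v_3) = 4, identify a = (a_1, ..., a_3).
a = (2, 2, 1)

Write a = (a_1, ..., a_3) in the standard basis. For each basis vector v_i, ℓ(v_i) = <v_i, a> is a linear equation in the a_j's. Collect the n equations into a matrix system V a = ℓ, where row i of V is v_i (expressed in the standard basis). Since V is invertible (lower-triangular with 1s on the diagonal, up to permutation), solve by back-substitution:
  V =
[[1, 0, 0],
 [-1, 1, 1],
 [1, 1, 0]]
  V a = (2, 1, 4)
Solving gives a = (2, 2, 1).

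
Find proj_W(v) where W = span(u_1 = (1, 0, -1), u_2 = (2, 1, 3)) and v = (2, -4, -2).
proj_W(v) = (34/27, -8/27, -74/27)

Set up U = [u_1 | ... | u_2] ∈ R^(3×2). The projector onto W = col(U) is P = U (U^T U)^(-1) U^T.
Compute U^T U =
  [2, -1]
  [-1, 14],
and U^T v = (4, -6).
Solve U^T U · c = U^T v for the coefficients: c = (50/27, -8/27). The projection is proj_W(v) = U c.
Check: (v - proj_W(v)) · u_1 = 0  (should be 0).
Check: (v - proj_W(v)) · u_2 = 0  (should be 0).
Result: proj_W(v) = (34/27, -8/27, -74/27).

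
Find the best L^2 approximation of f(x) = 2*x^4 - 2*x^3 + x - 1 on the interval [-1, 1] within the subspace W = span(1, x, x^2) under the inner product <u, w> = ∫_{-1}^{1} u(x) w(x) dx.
g(x) = 12*x^2/7 - x/5 - 41/35

The best approximation g ∈ W is the orthogonal projection of f onto W. Writing g = a_0 + a_1 x + a_2 x^2, the coefficients solve the normal equations G · a = b where
  G_{ij} = <φ_i, φ_j> and b_i = <f, φ_i>, with φ_0 = 1, φ_1 = x, φ_2 = x^2.
G =
  [2, 0, 2/3]
  [0, 2/3, 0]
  [2/3, 0, 2/5],
b = (-6/5, -2/15, -2/21).
Solving gives a_0 = -41/35, a_1 = -1/5, a_2 = 12/7, so
  g(x) = 12*x^2/7 - x/5 - 41/35.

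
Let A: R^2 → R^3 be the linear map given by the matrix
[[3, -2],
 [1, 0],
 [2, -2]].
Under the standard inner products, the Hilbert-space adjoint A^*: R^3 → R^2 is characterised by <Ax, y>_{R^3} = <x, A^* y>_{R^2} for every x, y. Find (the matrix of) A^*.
A^* = A^T =
[[3, 1, 2],
 [-2, 0, -2]]

For real matrices with standard dot products, the defining identity <Ax, y> = <x, A^* y> gives (Ax)^T y = x^T (A^*) y, i.e. x^T A^T y = x^T (A^*) y. Since this holds for all x, y, we must have A^* = A^T. Therefore
A^* =
[[3, 1, 2],
 [-2, 0, -2]].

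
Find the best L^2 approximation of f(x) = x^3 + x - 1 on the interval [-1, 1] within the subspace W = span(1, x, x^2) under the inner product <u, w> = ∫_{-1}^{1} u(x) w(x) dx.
g(x) = 8*x/5 - 1

The best approximation g ∈ W is the orthogonal projection of f onto W. Writing g = a_0 + a_1 x + a_2 x^2, the coefficients solve the normal equations G · a = b where
  G_{ij} = <φ_i, φ_j> and b_i = <f, φ_i>, with φ_0 = 1, φ_1 = x, φ_2 = x^2.
G =
  [2, 0, 2/3]
  [0, 2/3, 0]
  [2/3, 0, 2/5],
b = (-2, 16/15, -2/3).
Solving gives a_0 = -1, a_1 = 8/5, a_2 = 0, so
  g(x) = 8*x/5 - 1.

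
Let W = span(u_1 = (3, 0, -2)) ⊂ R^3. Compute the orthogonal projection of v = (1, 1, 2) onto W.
proj_W(v) = (-3/13, 0, 2/13)

Set up U = [u_1 | ... | u_1] ∈ R^(3×1). The projector onto W = col(U) is P = U (U^T U)^(-1) U^T.
Compute U^T U =
  [13],
and U^T v = (-1).
Solve U^T U · c = U^T v for the coefficients: c = (-1/13). The projection is proj_W(v) = U c.
Check: (v - proj_W(v)) · u_1 = 0  (should be 0).
Result: proj_W(v) = (-3/13, 0, 2/13).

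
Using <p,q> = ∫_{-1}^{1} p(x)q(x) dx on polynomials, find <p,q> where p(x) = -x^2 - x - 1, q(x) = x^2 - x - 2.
<p,q> = 74/15

Expand the product: p(x)·q(x) = -x^4 + 2*x^2 + 3*x + 2.
∫_{-1}^{1} of each monomial x^k gives [2/(k+1) if k even, 0 if k odd]. Integrating term-by-term (or equivalently evaluating the antiderivative F(x) = -x^5/5 + 2*x^3/3 + 3*x^2/2 + 2*x at the endpoints):
  F(1) − F(−1) = 119/30 − (-29/30) = 74/15.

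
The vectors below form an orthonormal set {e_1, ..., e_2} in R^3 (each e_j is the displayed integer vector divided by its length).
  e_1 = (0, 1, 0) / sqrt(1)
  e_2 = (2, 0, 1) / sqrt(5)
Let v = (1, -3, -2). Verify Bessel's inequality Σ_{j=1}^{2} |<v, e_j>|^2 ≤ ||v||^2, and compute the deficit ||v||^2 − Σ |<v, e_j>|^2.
Σ |<v, e_j>|^2 = 9; ||v||^2 = 14; deficit = 5

Write each e_j = u_j / sqrt(<u_j, u_j>) where u_j is the displayed integer vector. Then <v, e_j> = <v, u_j> / sqrt(<u_j, u_j>), so |<v, e_j>|^2 = <v, u_j>^2 / <u_j, u_j>.
Coefficients: <v, e_1> = -3/sqrt(1), <v, e_2> = 0/sqrt(5).
Square and sum: Σ |<v, e_j>|^2 = 9.
Compute ||v||^2 = v·v = 14.
Deficit = 14 − 9 = 5 ≥ 0, confirming Bessel's inequality. (The deficit equals ||v − Σ <v,e_j> e_j||^2, the squared distance from v to span{e_j}.)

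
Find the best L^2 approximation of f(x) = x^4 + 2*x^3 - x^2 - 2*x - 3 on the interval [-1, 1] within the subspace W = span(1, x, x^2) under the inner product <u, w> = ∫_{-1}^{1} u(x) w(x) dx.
g(x) = -x^2/7 - 4*x/5 - 108/35

The best approximation g ∈ W is the orthogonal projection of f onto W. Writing g = a_0 + a_1 x + a_2 x^2, the coefficients solve the normal equations G · a = b where
  G_{ij} = <φ_i, φ_j> and b_i = <f, φ_i>, with φ_0 = 1, φ_1 = x, φ_2 = x^2.
G =
  [2, 0, 2/3]
  [0, 2/3, 0]
  [2/3, 0, 2/5],
b = (-94/15, -8/15, -74/35).
Solving gives a_0 = -108/35, a_1 = -4/5, a_2 = -1/7, so
  g(x) = -x^2/7 - 4*x/5 - 108/35.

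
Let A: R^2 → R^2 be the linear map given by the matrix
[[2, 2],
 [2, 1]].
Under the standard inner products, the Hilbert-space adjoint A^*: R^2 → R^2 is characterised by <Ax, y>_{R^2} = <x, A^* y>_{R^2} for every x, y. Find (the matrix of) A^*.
A^* = A^T =
[[2, 2],
 [2, 1]]

For real matrices with standard dot products, the defining identity <Ax, y> = <x, A^* y> gives (Ax)^T y = x^T (A^*) y, i.e. x^T A^T y = x^T (A^*) y. Since this holds for all x, y, we must have A^* = A^T. Therefore
A^* =
[[2, 2],
 [2, 1]].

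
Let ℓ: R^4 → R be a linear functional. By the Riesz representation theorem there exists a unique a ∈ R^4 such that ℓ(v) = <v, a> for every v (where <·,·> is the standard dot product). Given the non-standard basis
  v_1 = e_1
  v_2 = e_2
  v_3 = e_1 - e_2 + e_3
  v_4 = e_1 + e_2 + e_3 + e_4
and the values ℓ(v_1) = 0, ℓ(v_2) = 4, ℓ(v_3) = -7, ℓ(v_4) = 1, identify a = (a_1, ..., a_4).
a = (0, 4, -3, 0)

Write a = (a_1, ..., a_4) in the standard basis. For each basis vector v_i, ℓ(v_i) = <v_i, a> is a linear equation in the a_j's. Collect the n equations into a matrix system V a = ℓ, where row i of V is v_i (expressed in the standard basis). Since V is invertible (lower-triangular with 1s on the diagonal, up to permutation), solve by back-substitution:
  V =
[[1, 0, 0, 0],
 [0, 1, 0, 0],
 [1, -1, 1, 0],
 [1, 1, 1, 1]]
  V a = (0, 4, -7, 1)
Solving gives a = (0, 4, -3, 0).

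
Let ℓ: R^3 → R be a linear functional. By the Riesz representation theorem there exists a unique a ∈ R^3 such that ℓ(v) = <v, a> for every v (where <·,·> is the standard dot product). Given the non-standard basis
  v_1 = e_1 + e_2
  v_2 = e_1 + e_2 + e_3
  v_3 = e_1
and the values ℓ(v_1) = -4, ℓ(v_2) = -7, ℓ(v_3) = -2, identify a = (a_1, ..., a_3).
a = (-2, -2, -3)

Write a = (a_1, ..., a_3) in the standard basis. For each basis vector v_i, ℓ(v_i) = <v_i, a> is a linear equation in the a_j's. Collect the n equations into a matrix system V a = ℓ, where row i of V is v_i (expressed in the standard basis). Since V is invertible (lower-triangular with 1s on the diagonal, up to permutation), solve by back-substitution:
  V =
[[1, 1, 0],
 [1, 1, 1],
 [1, 0, 0]]
  V a = (-4, -7, -2)
Solving gives a = (-2, -2, -3).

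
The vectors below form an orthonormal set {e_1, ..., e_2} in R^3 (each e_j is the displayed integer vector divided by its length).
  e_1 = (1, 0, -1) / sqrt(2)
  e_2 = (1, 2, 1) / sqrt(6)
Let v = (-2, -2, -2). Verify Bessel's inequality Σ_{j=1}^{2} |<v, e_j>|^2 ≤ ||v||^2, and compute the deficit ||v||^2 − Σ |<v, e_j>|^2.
Σ |<v, e_j>|^2 = 32/3; ||v||^2 = 12; deficit = 4/3

Write each e_j = u_j / sqrt(<u_j, u_j>) where u_j is the displayed integer vector. Then <v, e_j> = <v, u_j> / sqrt(<u_j, u_j>), so |<v, e_j>|^2 = <v, u_j>^2 / <u_j, u_j>.
Coefficients: <v, e_1> = 0/sqrt(2), <v, e_2> = -8/sqrt(6).
Square and sum: Σ |<v, e_j>|^2 = 32/3.
Compute ||v||^2 = v·v = 12.
Deficit = 12 − 32/3 = 4/3 ≥ 0, confirming Bessel's inequality. (The deficit equals ||v − Σ <v,e_j> e_j||^2, the squared distance from v to span{e_j}.)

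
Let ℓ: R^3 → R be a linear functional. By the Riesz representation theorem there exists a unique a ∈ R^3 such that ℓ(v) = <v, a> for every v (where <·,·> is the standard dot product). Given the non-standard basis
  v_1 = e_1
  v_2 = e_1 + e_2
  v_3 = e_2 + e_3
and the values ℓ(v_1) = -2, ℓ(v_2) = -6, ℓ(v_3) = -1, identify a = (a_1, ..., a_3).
a = (-2, -4, 3)

Write a = (a_1, ..., a_3) in the standard basis. For each basis vector v_i, ℓ(v_i) = <v_i, a> is a linear equation in the a_j's. Collect the n equations into a matrix system V a = ℓ, where row i of V is v_i (expressed in the standard basis). Since V is invertible (lower-triangular with 1s on the diagonal, up to permutation), solve by back-substitution:
  V =
[[1, 0, 0],
 [1, 1, 0],
 [0, 1, 1]]
  V a = (-2, -6, -1)
Solving gives a = (-2, -4, 3).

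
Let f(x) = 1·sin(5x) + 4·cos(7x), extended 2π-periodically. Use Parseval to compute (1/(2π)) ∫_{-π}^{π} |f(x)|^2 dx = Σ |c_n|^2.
Σ |c_n|^2 = 17/2

Expand |f|^2 and use orthogonality of {sin(nx), cos(mx)} on [-π, π]:
  ∫_{-π}^{π} sin(nx)^2 dx = π, ∫ cos(mx)^2 dx = π, and cross terms integrate to 0.
So ∫_{-π}^{π} f(x)^2 dx = 1^2 · π + 4^2 · π = (1 + 16)π.
Divide by 2π: (1 + 16)/2 = 17/2.
By Parseval, this equals Σ |c_n|^2.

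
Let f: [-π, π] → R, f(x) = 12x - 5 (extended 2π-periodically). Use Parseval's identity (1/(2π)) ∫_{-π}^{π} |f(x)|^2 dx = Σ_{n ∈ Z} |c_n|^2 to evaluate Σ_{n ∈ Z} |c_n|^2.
Σ |c_n|^2 = 48π^2 + 25

Expand and integrate term by term over [-π, π]:
  ∫ (12x)^2 dx = 144·(2π^3/3); ∫ 2·12·(-5)·x dx = 0 (odd integrand); ∫ (-5)^2 dx = 25·2π.
So (1/(2π)) ∫_{-π}^{π} (12x - 5)^2 dx = 144π^2/3 + 25 = 48π^2 + 25.
Parseval ⇒ Σ |c_n|^2 = 48π^2 + 25.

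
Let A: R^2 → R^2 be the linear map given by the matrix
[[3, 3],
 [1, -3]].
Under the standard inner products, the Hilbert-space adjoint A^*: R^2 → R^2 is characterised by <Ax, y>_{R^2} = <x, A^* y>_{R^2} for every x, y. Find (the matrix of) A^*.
A^* = A^T =
[[3, 1],
 [3, -3]]

For real matrices with standard dot products, the defining identity <Ax, y> = <x, A^* y> gives (Ax)^T y = x^T (A^*) y, i.e. x^T A^T y = x^T (A^*) y. Since this holds for all x, y, we must have A^* = A^T. Therefore
A^* =
[[3, 1],
 [3, -3]].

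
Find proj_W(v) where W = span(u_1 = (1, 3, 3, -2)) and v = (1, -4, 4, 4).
proj_W(v) = (-7/23, -21/23, -21/23, 14/23)

Set up U = [u_1 | ... | u_1] ∈ R^(4×1). The projector onto W = col(U) is P = U (U^T U)^(-1) U^T.
Compute U^T U =
  [23],
and U^T v = (-7).
Solve U^T U · c = U^T v for the coefficients: c = (-7/23). The projection is proj_W(v) = U c.
Check: (v - proj_W(v)) · u_1 = 0  (should be 0).
Result: proj_W(v) = (-7/23, -21/23, -21/23, 14/23).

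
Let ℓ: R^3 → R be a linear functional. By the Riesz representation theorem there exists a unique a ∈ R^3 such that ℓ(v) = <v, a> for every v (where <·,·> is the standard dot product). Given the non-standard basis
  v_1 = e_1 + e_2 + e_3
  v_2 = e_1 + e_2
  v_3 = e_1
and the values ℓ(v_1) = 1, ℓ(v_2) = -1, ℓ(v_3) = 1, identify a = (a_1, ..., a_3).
a = (1, -2, 2)

Write a = (a_1, ..., a_3) in the standard basis. For each basis vector v_i, ℓ(v_i) = <v_i, a> is a linear equation in the a_j's. Collect the n equations into a matrix system V a = ℓ, where row i of V is v_i (expressed in the standard basis). Since V is invertible (lower-triangular with 1s on the diagonal, up to permutation), solve by back-substitution:
  V =
[[1, 1, 1],
 [1, 1, 0],
 [1, 0, 0]]
  V a = (1, -1, 1)
Solving gives a = (1, -2, 2).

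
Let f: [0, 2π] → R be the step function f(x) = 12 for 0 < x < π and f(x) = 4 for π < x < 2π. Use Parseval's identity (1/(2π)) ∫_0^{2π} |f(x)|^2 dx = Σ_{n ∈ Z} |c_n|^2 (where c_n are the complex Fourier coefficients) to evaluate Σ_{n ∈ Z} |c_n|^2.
Σ |c_n|^2 = 80

Parseval equates the L^2 energy of f (normalised by 1/(2π)) with the ℓ^2 sum of its Fourier coefficients: (1/(2π)) ∫_0^{2π} |f|^2 = Σ |c_n|^2.
Compute the left side: (1/(2π)) [∫_0^π 12^2 dx + ∫_π^{2π} 4^2 dx] = (1/(2π)) · (144π + 16π) = (144 + 16)/2 = 80.
So Σ_{n ∈ Z} |c_n|^2 = 80.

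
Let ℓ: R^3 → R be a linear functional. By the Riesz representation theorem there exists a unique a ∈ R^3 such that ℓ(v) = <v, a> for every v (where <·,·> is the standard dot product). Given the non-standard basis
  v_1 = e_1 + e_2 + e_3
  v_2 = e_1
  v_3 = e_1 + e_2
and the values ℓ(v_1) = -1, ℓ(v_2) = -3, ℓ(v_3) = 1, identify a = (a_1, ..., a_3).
a = (-3, 4, -2)

Write a = (a_1, ..., a_3) in the standard basis. For each basis vector v_i, ℓ(v_i) = <v_i, a> is a linear equation in the a_j's. Collect the n equations into a matrix system V a = ℓ, where row i of V is v_i (expressed in the standard basis). Since V is invertible (lower-triangular with 1s on the diagonal, up to permutation), solve by back-substitution:
  V =
[[1, 1, 1],
 [1, 0, 0],
 [1, 1, 0]]
  V a = (-1, -3, 1)
Solving gives a = (-3, 4, -2).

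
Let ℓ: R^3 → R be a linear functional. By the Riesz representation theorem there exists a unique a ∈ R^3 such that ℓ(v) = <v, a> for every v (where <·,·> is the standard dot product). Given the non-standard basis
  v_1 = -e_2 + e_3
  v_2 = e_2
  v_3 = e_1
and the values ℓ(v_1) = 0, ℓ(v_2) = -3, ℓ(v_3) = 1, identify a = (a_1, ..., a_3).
a = (1, -3, -3)

Write a = (a_1, ..., a_3) in the standard basis. For each basis vector v_i, ℓ(v_i) = <v_i, a> is a linear equation in the a_j's. Collect the n equations into a matrix system V a = ℓ, where row i of V is v_i (expressed in the standard basis). Since V is invertible (lower-triangular with 1s on the diagonal, up to permutation), solve by back-substitution:
  V =
[[0, -1, 1],
 [0, 1, 0],
 [1, 0, 0]]
  V a = (0, -3, 1)
Solving gives a = (1, -3, -3).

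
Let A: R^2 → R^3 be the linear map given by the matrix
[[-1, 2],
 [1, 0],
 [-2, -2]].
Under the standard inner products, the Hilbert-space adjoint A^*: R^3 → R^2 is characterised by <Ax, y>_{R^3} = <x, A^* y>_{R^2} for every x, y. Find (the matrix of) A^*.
A^* = A^T =
[[-1, 1, -2],
 [2, 0, -2]]

For real matrices with standard dot products, the defining identity <Ax, y> = <x, A^* y> gives (Ax)^T y = x^T (A^*) y, i.e. x^T A^T y = x^T (A^*) y. Since this holds for all x, y, we must have A^* = A^T. Therefore
A^* =
[[-1, 1, -2],
 [2, 0, -2]].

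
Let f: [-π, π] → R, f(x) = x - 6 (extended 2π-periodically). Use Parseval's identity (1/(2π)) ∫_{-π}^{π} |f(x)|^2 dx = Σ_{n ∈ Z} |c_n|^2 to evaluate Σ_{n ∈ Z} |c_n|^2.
Σ |c_n|^2 = π^2/3 + 36

Expand and integrate term by term over [-π, π]:
  ∫ (x)^2 dx = 1·(2π^3/3); ∫ 2·1·(-6)·x dx = 0 (odd integrand); ∫ (-6)^2 dx = 36·2π.
So (1/(2π)) ∫_{-π}^{π} (x - 6)^2 dx = 1π^2/3 + 36 = π^2/3 + 36.
Parseval ⇒ Σ |c_n|^2 = π^2/3 + 36.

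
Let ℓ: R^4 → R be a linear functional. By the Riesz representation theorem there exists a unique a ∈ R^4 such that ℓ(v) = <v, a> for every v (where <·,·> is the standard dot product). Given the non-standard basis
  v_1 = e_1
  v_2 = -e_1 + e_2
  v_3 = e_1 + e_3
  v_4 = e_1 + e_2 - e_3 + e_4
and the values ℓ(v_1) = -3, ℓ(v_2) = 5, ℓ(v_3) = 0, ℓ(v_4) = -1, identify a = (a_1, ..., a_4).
a = (-3, 2, 3, 3)

Write a = (a_1, ..., a_4) in the standard basis. For each basis vector v_i, ℓ(v_i) = <v_i, a> is a linear equation in the a_j's. Collect the n equations into a matrix system V a = ℓ, where row i of V is v_i (expressed in the standard basis). Since V is invertible (lower-triangular with 1s on the diagonal, up to permutation), solve by back-substitution:
  V =
[[1, 0, 0, 0],
 [-1, 1, 0, 0],
 [1, 0, 1, 0],
 [1, 1, -1, 1]]
  V a = (-3, 5, 0, -1)
Solving gives a = (-3, 2, 3, 3).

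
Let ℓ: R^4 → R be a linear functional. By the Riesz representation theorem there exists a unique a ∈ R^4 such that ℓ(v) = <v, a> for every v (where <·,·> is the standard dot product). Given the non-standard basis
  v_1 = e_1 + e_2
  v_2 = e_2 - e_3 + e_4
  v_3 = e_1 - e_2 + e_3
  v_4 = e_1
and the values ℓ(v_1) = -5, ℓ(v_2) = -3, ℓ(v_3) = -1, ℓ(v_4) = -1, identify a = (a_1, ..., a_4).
a = (-1, -4, -4, -3)

Write a = (a_1, ..., a_4) in the standard basis. For each basis vector v_i, ℓ(v_i) = <v_i, a> is a linear equation in the a_j's. Collect the n equations into a matrix system V a = ℓ, where row i of V is v_i (expressed in the standard basis). Since V is invertible (lower-triangular with 1s on the diagonal, up to permutation), solve by back-substitution:
  V =
[[1, 1, 0, 0],
 [0, 1, -1, 1],
 [1, -1, 1, 0],
 [1, 0, 0, 0]]
  V a = (-5, -3, -1, -1)
Solving gives a = (-1, -4, -4, -3).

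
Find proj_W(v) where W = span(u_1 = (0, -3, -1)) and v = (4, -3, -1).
proj_W(v) = (0, -3, -1)

Set up U = [u_1 | ... | u_1] ∈ R^(3×1). The projector onto W = col(U) is P = U (U^T U)^(-1) U^T.
Compute U^T U =
  [10],
and U^T v = (10).
Solve U^T U · c = U^T v for the coefficients: c = (1). The projection is proj_W(v) = U c.
Check: (v - proj_W(v)) · u_1 = 0  (should be 0).
Result: proj_W(v) = (0, -3, -1).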